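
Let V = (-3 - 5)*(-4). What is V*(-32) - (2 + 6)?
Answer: -1032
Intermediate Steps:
V = 32 (V = -8*(-4) = 32)
V*(-32) - (2 + 6) = 32*(-32) - (2 + 6) = -1024 - 1*8 = -1024 - 8 = -1032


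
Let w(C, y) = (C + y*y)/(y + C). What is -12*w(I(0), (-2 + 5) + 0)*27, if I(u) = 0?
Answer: -972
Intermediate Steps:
w(C, y) = (C + y²)/(C + y)
-12*w(I(0), (-2 + 5) + 0)*27 = -12*(0 + ((-2 + 5) + 0)²)/(0 + ((-2 + 5) + 0))*27 = -12*(0 + (3 + 0)²)/(0 + (3 + 0))*27 = -12*(0 + 3²)/(0 + 3)*27 = -12*(0 + 9)/3*27 = -4*9*27 = -12*3*27 = -36*27 = -972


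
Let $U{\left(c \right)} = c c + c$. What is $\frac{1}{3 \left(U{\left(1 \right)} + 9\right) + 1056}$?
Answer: $\frac{1}{1089} \approx 0.00091827$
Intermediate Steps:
$U{\left(c \right)} = c + c^{2}$ ($U{\left(c \right)} = c^{2} + c = c + c^{2}$)
$\frac{1}{3 \left(U{\left(1 \right)} + 9\right) + 1056} = \frac{1}{3 \left(1 \left(1 + 1\right) + 9\right) + 1056} = \frac{1}{3 \left(1 \cdot 2 + 9\right) + 1056} = \frac{1}{3 \left(2 + 9\right) + 1056} = \frac{1}{3 \cdot 11 + 1056} = \frac{1}{33 + 1056} = \frac{1}{1089}$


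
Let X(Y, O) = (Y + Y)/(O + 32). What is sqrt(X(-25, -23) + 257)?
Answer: sqrt(2263)/3 ≈ 15.857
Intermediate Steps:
X(Y, O) = 2*Y/(32 + O) (X(Y, O) = (2*Y)/(32 + O) = 2*Y/(32 + O))
sqrt(X(-25, -23) + 257) = sqrt(2*(-25)/(32 - 23) + 257) = sqrt(2*(-25)/9 + 257) = sqrt(2*(-25)*(1/9) + 257) = sqrt(-50/9 + 257) = sqrt(2263/9) = sqrt(2263)/3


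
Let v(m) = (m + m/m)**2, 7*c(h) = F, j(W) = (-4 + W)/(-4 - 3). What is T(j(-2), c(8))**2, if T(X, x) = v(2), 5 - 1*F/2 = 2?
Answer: 81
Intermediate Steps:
F = 6 (F = 10 - 2*2 = 10 - 4 = 6)
j(W) = 4/7 - W/7 (j(W) = (-4 + W)/(-7) = (-4 + W)*(-1/7) = 4/7 - W/7)
c(h) = 6/7 (c(h) = (1/7)*6 = 6/7)
v(m) = (1 + m)**2 (v(m) = (m + 1)**2 = (1 + m)**2)
T(X, x) = 9 (T(X, x) = (1 + 2)**2 = 3**2 = 9)
T(j(-2), c(8))**2 = 9**2 = 81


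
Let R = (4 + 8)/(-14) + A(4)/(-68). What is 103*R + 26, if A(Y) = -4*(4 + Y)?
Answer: -1644/119 ≈ -13.815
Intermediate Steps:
A(Y) = -16 - 4*Y
R = -46/119 (R = (4 + 8)/(-14) + (-16 - 4*4)/(-68) = 12*(-1/14) + (-16 - 16)*(-1/68) = -6/7 - 32*(-1/68) = -6/7 + 8/17 = -46/119 ≈ -0.38655)
103*R + 26 = 103*(-46/119) + 26 = -4738/119 + 26 = -1644/119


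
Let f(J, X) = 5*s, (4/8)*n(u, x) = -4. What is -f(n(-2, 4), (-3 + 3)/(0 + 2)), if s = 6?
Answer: -30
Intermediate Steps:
n(u, x) = -8 (n(u, x) = 2*(-4) = -8)
f(J, X) = 30 (f(J, X) = 5*6 = 30)
-f(n(-2, 4), (-3 + 3)/(0 + 2)) = -1*30 = -30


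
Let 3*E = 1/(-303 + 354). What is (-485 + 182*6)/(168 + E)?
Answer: 92871/25705 ≈ 3.6130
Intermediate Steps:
E = 1/153 (E = 1/(3*(-303 + 354)) = (⅓)/51 = (⅓)*(1/51) = 1/153 ≈ 0.0065359)
(-485 + 182*6)/(168 + E) = (-485 + 182*6)/(168 + 1/153) = (-485 + 1092)/(25705/153) = 607*(153/25705) = 92871/25705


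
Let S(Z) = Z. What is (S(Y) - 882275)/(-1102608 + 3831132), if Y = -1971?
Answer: -442123/1364262 ≈ -0.32407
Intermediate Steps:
(S(Y) - 882275)/(-1102608 + 3831132) = (-1971 - 882275)/(-1102608 + 3831132) = -884246/2728524 = -884246*1/2728524 = -442123/1364262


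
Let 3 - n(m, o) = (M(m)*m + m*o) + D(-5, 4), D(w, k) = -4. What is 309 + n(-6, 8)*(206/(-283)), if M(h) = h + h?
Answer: 90949/283 ≈ 321.37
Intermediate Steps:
M(h) = 2*h
n(m, o) = 7 - 2*m² - m*o (n(m, o) = 3 - (((2*m)*m + m*o) - 4) = 3 - ((2*m² + m*o) - 4) = 3 - (-4 + 2*m² + m*o) = 3 + (4 - 2*m² - m*o) = 7 - 2*m² - m*o)
309 + n(-6, 8)*(206/(-283)) = 309 + (7 - 2*(-6)² - 1*(-6)*8)*(206/(-283)) = 309 + (7 - 2*36 + 48)*(206*(-1/283)) = 309 + (7 - 72 + 48)*(-206/283) = 309 - 17*(-206/283) = 309 + 3502/283 = 90949/283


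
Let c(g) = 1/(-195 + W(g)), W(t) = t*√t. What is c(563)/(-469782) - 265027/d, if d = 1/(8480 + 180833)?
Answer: -1401775002220220793490733/27938800252068 - 563*√563/83816400756204 ≈ -5.0173e+10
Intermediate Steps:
d = 1/189313 ≈ 5.2823e-6
W(t) = t^(3/2)
c(g) = 1/(-195 + g^(3/2))
c(563)/(-469782) - 265027/d = 1/(-195 + 563^(3/2)*(-469782)) - 265027/1/189313 = -1/469782/(-195 + 563*√563) - 265027*189313 = -1/(469782*(-195 + 563*√563)) - 50173056451 = -50173056451 - 1/(469782*(-195 + 563*√563))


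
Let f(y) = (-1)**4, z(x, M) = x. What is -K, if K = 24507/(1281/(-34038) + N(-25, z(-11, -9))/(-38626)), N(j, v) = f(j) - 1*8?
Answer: 6543369/10 ≈ 6.5434e+5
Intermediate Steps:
f(y) = 1
N(j, v) = -7 (N(j, v) = 1 - 1*8 = 1 - 8 = -7)
K = -6543369/10 (K = 24507/(1281/(-34038) - 7/(-38626)) = 24507/(1281*(-1/34038) - 7*(-1/38626)) = 24507/(-7/186 + 1/5518) = 24507/(-10/267) = 24507*(-267/10) = -6543369/10 ≈ -6.5434e+5)
-K = -1*(-6543369/10) = 6543369/10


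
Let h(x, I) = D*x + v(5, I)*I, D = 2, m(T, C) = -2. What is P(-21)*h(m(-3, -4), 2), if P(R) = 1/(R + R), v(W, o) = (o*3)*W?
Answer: -4/3 ≈ -1.3333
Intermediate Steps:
v(W, o) = 3*W*o (v(W, o) = (3*o)*W = 3*W*o)
h(x, I) = 2*x + 15*I² (h(x, I) = 2*x + (3*5*I)*I = 2*x + (15*I)*I = 2*x + 15*I²)
P(R) = 1/(2*R)
P(-21)*h(m(-3, -4), 2) = ((½)/(-21))*(2*(-2) + 15*2²) = ((½)*(-1/21))*(-4 + 15*4) = -(-4 + 60)/42 = -1/42*56 = -4/3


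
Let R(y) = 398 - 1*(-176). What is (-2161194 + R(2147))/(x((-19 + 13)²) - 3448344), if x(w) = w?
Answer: 540155/862077 ≈ 0.62657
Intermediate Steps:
R(y) = 574 (R(y) = 398 + 176 = 574)
(-2161194 + R(2147))/(x((-19 + 13)²) - 3448344) = (-2161194 + 574)/((-19 + 13)² - 3448344) = -2160620/((-6)² - 3448344) = -2160620/(36 - 3448344) = -2160620/(-3448308) = -2160620*(-1/3448308) = 540155/862077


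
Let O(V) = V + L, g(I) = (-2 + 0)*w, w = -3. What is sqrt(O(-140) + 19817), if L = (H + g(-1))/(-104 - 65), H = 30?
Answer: sqrt(3325377)/13 ≈ 140.27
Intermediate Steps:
g(I) = 6 (g(I) = (-2 + 0)*(-3) = -2*(-3) = 6)
L = -36/169 (L = (30 + 6)/(-104 - 65) = 36/(-169) = 36*(-1/169) = -36/169 ≈ -0.21302)
O(V) = -36/169 + V (O(V) = V - 36/169 = -36/169 + V)
sqrt(O(-140) + 19817) = sqrt((-36/169 - 140) + 19817) = sqrt(-23696/169 + 19817) = sqrt(3325377/169) = sqrt(3325377)/13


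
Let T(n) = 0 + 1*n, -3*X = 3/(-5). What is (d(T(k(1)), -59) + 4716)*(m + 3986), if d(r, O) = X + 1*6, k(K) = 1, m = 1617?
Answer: 132292433/5 ≈ 2.6458e+7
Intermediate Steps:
X = ⅕ (X = -1/(-5) = -(-1)/5 = -⅓*(-⅗) = ⅕ ≈ 0.20000)
T(n) = n (T(n) = 0 + n = n)
d(r, O) = 31/5 (d(r, O) = ⅕ + 1*6 = ⅕ + 6 = 31/5)
(d(T(k(1)), -59) + 4716)*(m + 3986) = (31/5 + 4716)*(1617 + 3986) = (23611/5)*5603 = 132292433/5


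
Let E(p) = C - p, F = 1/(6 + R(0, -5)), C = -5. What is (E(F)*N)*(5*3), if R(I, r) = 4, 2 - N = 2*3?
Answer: 306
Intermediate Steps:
N = -4 (N = 2 - 2*3 = 2 - 1*6 = 2 - 6 = -4)
F = ⅒ (F = 1/(6 + 4) = 1/10 = ⅒ ≈ 0.10000)
E(p) = -5 - p
(E(F)*N)*(5*3) = ((-5 - 1*⅒)*(-4))*(5*3) = ((-5 - ⅒)*(-4))*15 = -51/10*(-4)*15 = (102/5)*15 = 306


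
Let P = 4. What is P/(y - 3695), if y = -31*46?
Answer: -4/5121 ≈ -0.00078110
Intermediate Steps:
y = -1426
P/(y - 3695) = 4/(-1426 - 3695) = 4/(-5121) = 4*(-1/5121) = -4/5121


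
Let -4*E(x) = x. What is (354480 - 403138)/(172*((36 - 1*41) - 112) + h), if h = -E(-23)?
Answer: 194632/80519 ≈ 2.4172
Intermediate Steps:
E(x) = -x/4
h = -23/4 (h = -(-1)*(-23)/4 = -1*23/4 = -23/4 ≈ -5.7500)
(354480 - 403138)/(172*((36 - 1*41) - 112) + h) = (354480 - 403138)/(172*((36 - 1*41) - 112) - 23/4) = -48658/(172*((36 - 41) - 112) - 23/4) = -48658/(172*(-5 - 112) - 23/4) = -48658/(172*(-117) - 23/4) = -48658/(-20124 - 23/4) = -48658/(-80519/4) = -48658*(-4/80519) = 194632/80519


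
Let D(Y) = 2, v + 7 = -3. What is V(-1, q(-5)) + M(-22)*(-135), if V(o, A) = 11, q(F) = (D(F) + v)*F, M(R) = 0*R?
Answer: 11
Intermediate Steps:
v = -10 (v = -7 - 3 = -10)
M(R) = 0
q(F) = -8*F (q(F) = (2 - 10)*F = -8*F)
V(-1, q(-5)) + M(-22)*(-135) = 11 + 0*(-135) = 11 + 0 = 11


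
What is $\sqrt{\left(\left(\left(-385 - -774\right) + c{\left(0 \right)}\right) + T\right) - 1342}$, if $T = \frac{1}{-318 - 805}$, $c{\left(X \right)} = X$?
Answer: $\frac{2 i \sqrt{300464265}}{1123} \approx 30.871 i$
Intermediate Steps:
$T = - \frac{1}{1123}$ ($T = \frac{1}{-1123} = - \frac{1}{1123} \approx -0.00089047$)
$\sqrt{\left(\left(\left(-385 - -774\right) + c{\left(0 \right)}\right) + T\right) - 1342} = \sqrt{\left(\left(\left(-385 - -774\right) + 0\right) - \frac{1}{1123}\right) - 1342} = \sqrt{\left(\left(\left(-385 + 774\right) + 0\right) - \frac{1}{1123}\right) - 1342} = \sqrt{\left(\left(389 + 0\right) - \frac{1}{1123}\right) - 1342} = \sqrt{\left(389 - \frac{1}{1123}\right) - 1342} = \sqrt{\frac{436846}{1123} - 1342} = \sqrt{- \frac{1070220}{1123}} = \frac{2 i \sqrt{300464265}}{1123}$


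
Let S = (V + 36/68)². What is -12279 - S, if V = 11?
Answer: -3587047/289 ≈ -12412.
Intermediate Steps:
S = 38416/289 (S = (11 + 36/68)² = (11 + 36*(1/68))² = (11 + 9/17)² = (196/17)² = 38416/289 ≈ 132.93)
-12279 - S = -12279 - 1*38416/289 = -12279 - 38416/289 = -3587047/289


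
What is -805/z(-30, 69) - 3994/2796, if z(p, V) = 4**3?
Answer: -626599/44736 ≈ -14.007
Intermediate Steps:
z(p, V) = 64
-805/z(-30, 69) - 3994/2796 = -805/64 - 3994/2796 = -805*1/64 - 3994*1/2796 = -805/64 - 1997/1398 = -626599/44736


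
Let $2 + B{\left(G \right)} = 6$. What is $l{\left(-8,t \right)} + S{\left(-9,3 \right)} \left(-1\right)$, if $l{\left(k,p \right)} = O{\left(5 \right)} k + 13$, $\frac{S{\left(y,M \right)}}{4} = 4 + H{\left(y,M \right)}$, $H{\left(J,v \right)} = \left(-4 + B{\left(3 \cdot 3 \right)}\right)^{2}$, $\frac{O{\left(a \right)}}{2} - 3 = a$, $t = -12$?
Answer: $-131$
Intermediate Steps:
$O{\left(a \right)} = 6 + 2 a$
$B{\left(G \right)} = 4$ ($B{\left(G \right)} = -2 + 6 = 4$)
$H{\left(J,v \right)} = 0$ ($H{\left(J,v \right)} = \left(-4 + 4\right)^{2} = 0^{2} = 0$)
$S{\left(y,M \right)} = 16$ ($S{\left(y,M \right)} = 4 \left(4 + 0\right) = 4 \cdot 4 = 16$)
$l{\left(k,p \right)} = 13 + 16 k$ ($l{\left(k,p \right)} = \left(6 + 2 \cdot 5\right) k + 13 = \left(6 + 10\right) k + 13 = 16 k + 13 = 13 + 16 k$)
$l{\left(-8,t \right)} + S{\left(-9,3 \right)} \left(-1\right) = \left(13 + 16 \left(-8\right)\right) + 16 \left(-1\right) = \left(13 - 128\right) - 16 = -115 - 16 = -131$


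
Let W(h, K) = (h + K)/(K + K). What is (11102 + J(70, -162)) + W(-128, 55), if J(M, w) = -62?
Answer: 1214327/110 ≈ 11039.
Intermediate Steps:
W(h, K) = (K + h)/(2*K) (W(h, K) = (K + h)/((2*K)) = (K + h)*(1/(2*K)) = (K + h)/(2*K))
(11102 + J(70, -162)) + W(-128, 55) = (11102 - 62) + (½)*(55 - 128)/55 = 11040 + (½)*(1/55)*(-73) = 11040 - 73/110 = 1214327/110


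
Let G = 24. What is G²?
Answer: 576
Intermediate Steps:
G² = 24² = 576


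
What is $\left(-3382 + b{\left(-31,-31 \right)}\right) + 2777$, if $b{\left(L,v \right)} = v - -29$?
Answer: $-607$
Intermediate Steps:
$b{\left(L,v \right)} = 29 + v$ ($b{\left(L,v \right)} = v + 29 = 29 + v$)
$\left(-3382 + b{\left(-31,-31 \right)}\right) + 2777 = \left(-3382 + \left(29 - 31\right)\right) + 2777 = \left(-3382 - 2\right) + 2777 = -3384 + 2777 = -607$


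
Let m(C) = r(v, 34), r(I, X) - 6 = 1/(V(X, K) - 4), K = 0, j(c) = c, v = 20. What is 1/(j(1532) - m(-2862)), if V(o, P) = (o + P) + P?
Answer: 30/45779 ≈ 0.00065532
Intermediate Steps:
V(o, P) = o + 2*P (V(o, P) = (P + o) + P = o + 2*P)
r(I, X) = 6 + 1/(-4 + X) (r(I, X) = 6 + 1/((X + 2*0) - 4) = 6 + 1/((X + 0) - 4) = 6 + 1/(X - 4) = 6 + 1/(-4 + X))
m(C) = 181/30 (m(C) = (-23 + 6*34)/(-4 + 34) = (-23 + 204)/30 = (1/30)*181 = 181/30)
1/(j(1532) - m(-2862)) = 1/(1532 - 1*181/30) = 1/(1532 - 181/30) = 1/(45779/30) = 30/45779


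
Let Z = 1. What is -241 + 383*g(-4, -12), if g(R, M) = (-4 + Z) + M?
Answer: -5986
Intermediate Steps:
g(R, M) = -3 + M (g(R, M) = (-4 + 1) + M = -3 + M)
-241 + 383*g(-4, -12) = -241 + 383*(-3 - 12) = -241 + 383*(-15) = -241 - 5745 = -5986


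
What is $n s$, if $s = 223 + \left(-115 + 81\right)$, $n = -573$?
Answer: $-108297$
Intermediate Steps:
$s = 189$ ($s = 223 - 34 = 189$)
$n s = \left(-573\right) 189 = -108297$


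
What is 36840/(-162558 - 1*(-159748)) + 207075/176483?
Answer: -591975297/49591723 ≈ -11.937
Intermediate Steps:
36840/(-162558 - 1*(-159748)) + 207075/176483 = 36840/(-162558 + 159748) + 207075*(1/176483) = 36840/(-2810) + 207075/176483 = 36840*(-1/2810) + 207075/176483 = -3684/281 + 207075/176483 = -591975297/49591723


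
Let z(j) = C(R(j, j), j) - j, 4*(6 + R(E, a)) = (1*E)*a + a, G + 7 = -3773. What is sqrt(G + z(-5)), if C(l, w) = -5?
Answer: 6*I*sqrt(105) ≈ 61.482*I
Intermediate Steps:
G = -3780 (G = -7 - 3773 = -3780)
R(E, a) = -6 + a/4 + E*a/4 (R(E, a) = -6 + ((1*E)*a + a)/4 = -6 + (E*a + a)/4 = -6 + (a + E*a)/4 = -6 + (a/4 + E*a/4) = -6 + a/4 + E*a/4)
z(j) = -5 - j
sqrt(G + z(-5)) = sqrt(-3780 + (-5 - 1*(-5))) = sqrt(-3780 + (-5 + 5)) = sqrt(-3780 + 0) = sqrt(-3780) = 6*I*sqrt(105)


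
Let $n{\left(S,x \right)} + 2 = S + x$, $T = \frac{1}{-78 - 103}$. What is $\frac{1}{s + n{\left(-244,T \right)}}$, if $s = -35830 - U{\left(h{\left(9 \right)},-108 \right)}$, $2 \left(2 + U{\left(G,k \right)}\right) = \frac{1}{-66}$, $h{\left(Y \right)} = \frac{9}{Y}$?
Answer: $- \frac{23892}{861879959} \approx -2.7721 \cdot 10^{-5}$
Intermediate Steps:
$U{\left(G,k \right)} = - \frac{265}{132}$ ($U{\left(G,k \right)} = -2 + \frac{1}{2 \left(-66\right)} = -2 + \frac{1}{2} \left(- \frac{1}{66}\right) = -2 - \frac{1}{132} = - \frac{265}{132}$)
$T = - \frac{1}{181}$ ($T = \frac{1}{-181} = - \frac{1}{181} \approx -0.0055249$)
$s = - \frac{4729295}{132}$ ($s = -35830 - - \frac{265}{132} = -35830 + \frac{265}{132} = - \frac{4729295}{132} \approx -35828.0$)
$n{\left(S,x \right)} = -2 + S + x$ ($n{\left(S,x \right)} = -2 + \left(S + x\right) = -2 + S + x$)
$\frac{1}{s + n{\left(-244,T \right)}} = \frac{1}{- \frac{4729295}{132} - \frac{44527}{181}} = \frac{1}{- \frac{861879959}{23892}} = - \frac{23892}{861879959}$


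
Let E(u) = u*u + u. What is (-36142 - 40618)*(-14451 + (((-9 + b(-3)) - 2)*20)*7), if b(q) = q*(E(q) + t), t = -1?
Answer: 1388665160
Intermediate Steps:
E(u) = u + u² (E(u) = u² + u = u + u²)
b(q) = q*(-1 + q*(1 + q)) (b(q) = q*(q*(1 + q) - 1) = q*(-1 + q*(1 + q)))
(-36142 - 40618)*(-14451 + (((-9 + b(-3)) - 2)*20)*7) = (-36142 - 40618)*(-14451 + (((-9 - 3*(-1 - 3*(1 - 3))) - 2)*20)*7) = -76760*(-14451 + (((-9 - 3*(-1 - 3*(-2))) - 2)*20)*7) = -76760*(-14451 + (((-9 - 3*(-1 + 6)) - 2)*20)*7) = -76760*(-14451 + (((-9 - 3*5) - 2)*20)*7) = -76760*(-14451 + (((-9 - 15) - 2)*20)*7) = -76760*(-14451 + ((-24 - 2)*20)*7) = -76760*(-14451 - 26*20*7) = -76760*(-14451 - 520*7) = -76760*(-14451 - 3640) = -76760*(-18091) = 1388665160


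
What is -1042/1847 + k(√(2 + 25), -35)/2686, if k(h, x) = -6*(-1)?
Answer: -1393865/2480521 ≈ -0.56192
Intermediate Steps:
k(h, x) = 6
-1042/1847 + k(√(2 + 25), -35)/2686 = -1042/1847 + 6/2686 = -1042*1/1847 + 6*(1/2686) = -1042/1847 + 3/1343 = -1393865/2480521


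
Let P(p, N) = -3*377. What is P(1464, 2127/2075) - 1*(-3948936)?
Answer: 3947805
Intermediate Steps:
P(p, N) = -1131
P(1464, 2127/2075) - 1*(-3948936) = -1131 - 1*(-3948936) = -1131 + 3948936 = 3947805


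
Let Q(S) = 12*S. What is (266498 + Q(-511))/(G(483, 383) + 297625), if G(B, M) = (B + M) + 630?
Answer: 260366/299121 ≈ 0.87044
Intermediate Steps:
G(B, M) = 630 + B + M
(266498 + Q(-511))/(G(483, 383) + 297625) = (266498 + 12*(-511))/((630 + 483 + 383) + 297625) = (266498 - 6132)/(1496 + 297625) = 260366/299121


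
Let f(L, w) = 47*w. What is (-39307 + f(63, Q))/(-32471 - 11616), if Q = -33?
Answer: 40858/44087 ≈ 0.92676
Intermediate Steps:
(-39307 + f(63, Q))/(-32471 - 11616) = (-39307 + 47*(-33))/(-32471 - 11616) = (-39307 - 1551)/(-44087) = -40858*(-1/44087) = 40858/44087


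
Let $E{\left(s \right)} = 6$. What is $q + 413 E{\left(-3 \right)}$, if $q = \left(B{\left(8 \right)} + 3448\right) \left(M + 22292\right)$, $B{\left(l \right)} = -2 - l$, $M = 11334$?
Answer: $115608666$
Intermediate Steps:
$q = 115606188$ ($q = \left(\left(-2 - 8\right) + 3448\right) \left(11334 + 22292\right) = \left(\left(-2 - 8\right) + 3448\right) 33626 = \left(-10 + 3448\right) 33626 = 3438 \cdot 33626 = 115606188$)
$q + 413 E{\left(-3 \right)} = 115606188 + 413 \cdot 6 = 115606188 + 2478 = 115608666$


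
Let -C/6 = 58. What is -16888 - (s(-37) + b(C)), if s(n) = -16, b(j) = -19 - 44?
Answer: -16809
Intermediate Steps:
C = -348 (C = -6*58 = -348)
b(j) = -63
-16888 - (s(-37) + b(C)) = -16888 - (-16 - 63) = -16888 - 1*(-79) = -16888 + 79 = -16809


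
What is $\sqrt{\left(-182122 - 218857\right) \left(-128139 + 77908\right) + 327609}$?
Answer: $\sqrt{20141903758} \approx 1.4192 \cdot 10^{5}$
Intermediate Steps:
$\sqrt{\left(-182122 - 218857\right) \left(-128139 + 77908\right) + 327609} = \sqrt{\left(-400979\right) \left(-50231\right) + 327609} = \sqrt{20141576149 + 327609} = \sqrt{20141903758}$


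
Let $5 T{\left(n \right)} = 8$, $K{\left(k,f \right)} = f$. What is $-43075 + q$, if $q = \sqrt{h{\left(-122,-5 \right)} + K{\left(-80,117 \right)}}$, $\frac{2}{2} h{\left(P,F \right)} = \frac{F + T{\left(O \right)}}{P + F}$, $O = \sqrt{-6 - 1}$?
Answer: $-43075 + \frac{2 \sqrt{11797030}}{635} \approx -43064.0$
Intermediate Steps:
$O = i \sqrt{7}$ ($O = \sqrt{-7} = i \sqrt{7} \approx 2.6458 i$)
$T{\left(n \right)} = \frac{8}{5}$ ($T{\left(n \right)} = \frac{1}{5} \cdot 8 = \frac{8}{5}$)
$h{\left(P,F \right)} = \frac{\frac{8}{5} + F}{F + P}$ ($h{\left(P,F \right)} = \frac{F + \frac{8}{5}}{P + F} = \frac{\frac{8}{5} + F}{F + P}$)
$q = \frac{2 \sqrt{11797030}}{635}$ ($q = \sqrt{\frac{\frac{8}{5} - 5}{-5 - 122} + 117} = \sqrt{\frac{1}{-127} \left(- \frac{17}{5}\right) + 117} = \sqrt{\left(- \frac{1}{127}\right) \left(- \frac{17}{5}\right) + 117} = \sqrt{\frac{17}{635} + 117} = \sqrt{\frac{74312}{635}} = \frac{2 \sqrt{11797030}}{635} \approx 10.818$)
$-43075 + q = -43075 + \frac{2 \sqrt{11797030}}{635}$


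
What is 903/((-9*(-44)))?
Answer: 301/132 ≈ 2.2803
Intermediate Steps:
903/((-9*(-44))) = 903/396 = 903*(1/396) = 301/132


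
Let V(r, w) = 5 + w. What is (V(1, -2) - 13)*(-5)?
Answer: 50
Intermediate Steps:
(V(1, -2) - 13)*(-5) = ((5 - 2) - 13)*(-5) = (3 - 13)*(-5) = -10*(-5) = 50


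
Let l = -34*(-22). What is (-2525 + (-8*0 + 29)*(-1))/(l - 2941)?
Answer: 2554/2193 ≈ 1.1646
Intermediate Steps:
l = 748
(-2525 + (-8*0 + 29)*(-1))/(l - 2941) = (-2525 + (-8*0 + 29)*(-1))/(748 - 2941) = (-2525 + (0 + 29)*(-1))/(-2193) = (-2525 + 29*(-1))*(-1/2193) = (-2525 - 29)*(-1/2193) = -2554*(-1/2193) = 2554/2193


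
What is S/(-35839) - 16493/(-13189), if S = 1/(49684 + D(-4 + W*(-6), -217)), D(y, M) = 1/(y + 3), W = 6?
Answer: 1086609713374496/868932002433297 ≈ 1.2505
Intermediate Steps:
D(y, M) = 1/(3 + y)
S = 37/1838307 (S = 1/(49684 + 1/(3 + (-4 + 6*(-6)))) = 1/(49684 + 1/(3 + (-4 - 36))) = 1/(49684 + 1/(3 - 40)) = 1/(49684 + 1/(-37)) = 1/(49684 - 1/37) = 1/(1838307/37) = 37/1838307 ≈ 2.0127e-5)
S/(-35839) - 16493/(-13189) = (37/1838307)/(-35839) - 16493/(-13189) = (37/1838307)*(-1/35839) - 16493*(-1/13189) = -37/65883084573 + 16493/13189 = 1086609713374496/868932002433297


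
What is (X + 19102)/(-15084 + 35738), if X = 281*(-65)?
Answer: 837/20654 ≈ 0.040525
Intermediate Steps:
X = -18265
(X + 19102)/(-15084 + 35738) = (-18265 + 19102)/(-15084 + 35738) = 837/20654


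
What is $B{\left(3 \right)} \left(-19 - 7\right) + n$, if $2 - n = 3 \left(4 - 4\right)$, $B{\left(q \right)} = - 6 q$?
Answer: $470$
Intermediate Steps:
$n = 2$ ($n = 2 - 3 \left(4 - 4\right) = 2 - 3 \cdot 0 = 2 - 0 = 2 + 0 = 2$)
$B{\left(3 \right)} \left(-19 - 7\right) + n = \left(-6\right) 3 \left(-19 - 7\right) + 2 = \left(-18\right) \left(-26\right) + 2 = 468 + 2 = 470$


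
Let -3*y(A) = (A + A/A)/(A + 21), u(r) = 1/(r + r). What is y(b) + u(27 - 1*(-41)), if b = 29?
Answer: -131/680 ≈ -0.19265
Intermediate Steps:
u(r) = 1/(2*r)
y(A) = -(1 + A)/(3*(21 + A)) (y(A) = -(A + A/A)/(3*(A + 21)) = -(A + 1)/(3*(21 + A)) = -(1 + A)/(3*(21 + A)))
y(b) + u(27 - 1*(-41)) = (-1 - 1*29)/(3*(21 + 29)) + 1/(2*(27 - 1*(-41))) = (1/3)*(-1 - 29)/50 + 1/(2*(27 + 41)) = (1/3)*(1/50)*(-30) + (1/2)/68 = -1/5 + (1/2)*(1/68) = -1/5 + 1/136 = -131/680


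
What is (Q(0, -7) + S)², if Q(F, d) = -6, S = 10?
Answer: 16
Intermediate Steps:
(Q(0, -7) + S)² = (-6 + 10)² = 4² = 16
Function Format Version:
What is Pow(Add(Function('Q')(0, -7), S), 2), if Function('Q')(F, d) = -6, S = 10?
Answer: 16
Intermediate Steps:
Pow(Add(Function('Q')(0, -7), S), 2) = Pow(Add(-6, 10), 2) = Pow(4, 2) = 16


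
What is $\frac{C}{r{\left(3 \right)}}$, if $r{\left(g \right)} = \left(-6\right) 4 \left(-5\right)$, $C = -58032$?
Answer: $- \frac{2418}{5} \approx -483.6$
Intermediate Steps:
$r{\left(g \right)} = 120$ ($r{\left(g \right)} = \left(-24\right) \left(-5\right) = 120$)
$\frac{C}{r{\left(3 \right)}} = - \frac{58032}{120} = \left(-58032\right) \frac{1}{120} = - \frac{2418}{5}$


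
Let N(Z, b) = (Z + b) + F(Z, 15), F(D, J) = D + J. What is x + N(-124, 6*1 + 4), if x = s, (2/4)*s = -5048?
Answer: -10319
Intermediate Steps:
s = -10096 (s = 2*(-5048) = -10096)
x = -10096
N(Z, b) = 15 + b + 2*Z (N(Z, b) = (Z + b) + (Z + 15) = (Z + b) + (15 + Z) = 15 + b + 2*Z)
x + N(-124, 6*1 + 4) = -10096 + (15 + (6*1 + 4) + 2*(-124)) = -10096 + (15 + (6 + 4) - 248) = -10096 + (15 + 10 - 248) = -10096 - 223 = -10319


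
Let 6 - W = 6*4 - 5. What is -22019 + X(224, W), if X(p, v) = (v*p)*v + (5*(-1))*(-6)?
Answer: 15867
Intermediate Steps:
W = -13 (W = 6 - (6*4 - 5) = 6 - (24 - 5) = 6 - 1*19 = 6 - 19 = -13)
X(p, v) = 30 + p*v**2 (X(p, v) = (p*v)*v - 5*(-6) = p*v**2 + 30 = 30 + p*v**2)
-22019 + X(224, W) = -22019 + (30 + 224*(-13)**2) = -22019 + (30 + 224*169) = -22019 + (30 + 37856) = -22019 + 37886 = 15867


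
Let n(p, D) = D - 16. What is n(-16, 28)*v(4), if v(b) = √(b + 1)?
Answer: 12*√5 ≈ 26.833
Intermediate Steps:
n(p, D) = -16 + D
v(b) = √(1 + b)
n(-16, 28)*v(4) = (-16 + 28)*√(1 + 4) = 12*√5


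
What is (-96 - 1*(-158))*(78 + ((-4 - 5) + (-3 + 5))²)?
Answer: 7874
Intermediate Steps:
(-96 - 1*(-158))*(78 + ((-4 - 5) + (-3 + 5))²) = (-96 + 158)*(78 + (-9 + 2)²) = 62*(78 + (-7)²) = 62*(78 + 49) = 62*127 = 7874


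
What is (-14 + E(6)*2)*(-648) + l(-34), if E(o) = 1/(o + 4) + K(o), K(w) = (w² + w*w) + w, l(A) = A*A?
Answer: -454948/5 ≈ -90990.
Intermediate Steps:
l(A) = A²
K(w) = w + 2*w² (K(w) = (w² + w²) + w = 2*w² + w = w + 2*w²)
E(o) = 1/(4 + o) + o*(1 + 2*o) (E(o) = 1/(o + 4) + o*(1 + 2*o) = 1/(4 + o) + o*(1 + 2*o))
(-14 + E(6)*2)*(-648) + l(-34) = (-14 + ((1 + 2*6³ + 4*6 + 9*6²)/(4 + 6))*2)*(-648) + (-34)² = (-14 + ((1 + 2*216 + 24 + 9*36)/10)*2)*(-648) + 1156 = (-14 + ((1 + 432 + 24 + 324)/10)*2)*(-648) + 1156 = (-14 + ((⅒)*781)*2)*(-648) + 1156 = (-14 + (781/10)*2)*(-648) + 1156 = (-14 + 781/5)*(-648) + 1156 = (711/5)*(-648) + 1156 = -460728/5 + 1156 = -454948/5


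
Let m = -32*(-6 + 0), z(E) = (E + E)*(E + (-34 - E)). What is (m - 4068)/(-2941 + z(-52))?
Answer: -228/35 ≈ -6.5143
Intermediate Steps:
z(E) = -68*E (z(E) = (2*E)*(-34) = -68*E)
m = 192 (m = -32*(-6) = 192)
(m - 4068)/(-2941 + z(-52)) = (192 - 4068)/(-2941 - 68*(-52)) = -3876/(-2941 + 3536) = -3876/595 = -3876*1/595 = -228/35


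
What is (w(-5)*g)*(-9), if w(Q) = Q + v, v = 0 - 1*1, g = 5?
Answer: 270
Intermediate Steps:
v = -1 (v = 0 - 1 = -1)
w(Q) = -1 + Q (w(Q) = Q - 1 = -1 + Q)
(w(-5)*g)*(-9) = ((-1 - 5)*5)*(-9) = -6*5*(-9) = -30*(-9) = 270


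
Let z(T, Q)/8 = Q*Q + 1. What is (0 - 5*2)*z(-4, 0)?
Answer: -80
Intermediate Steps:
z(T, Q) = 8 + 8*Q**2 (z(T, Q) = 8*(Q*Q + 1) = 8*(Q**2 + 1) = 8*(1 + Q**2) = 8 + 8*Q**2)
(0 - 5*2)*z(-4, 0) = (0 - 5*2)*(8 + 8*0**2) = (0 - 10)*(8 + 8*0) = -10*(8 + 0) = -10*8 = -80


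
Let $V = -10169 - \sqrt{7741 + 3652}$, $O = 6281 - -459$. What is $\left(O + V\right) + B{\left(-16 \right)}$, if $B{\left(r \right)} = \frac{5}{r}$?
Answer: $- \frac{54869}{16} - \sqrt{11393} \approx -3536.1$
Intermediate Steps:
$O = 6740$ ($O = 6281 + 459 = 6740$)
$V = -10169 - \sqrt{11393} \approx -10276.0$
$\left(O + V\right) + B{\left(-16 \right)} = \left(6740 - \left(10169 + \sqrt{11393}\right)\right) + \frac{5}{-16} = \left(-3429 - \sqrt{11393}\right) + 5 \left(- \frac{1}{16}\right) = \left(-3429 - \sqrt{11393}\right) - \frac{5}{16} = - \frac{54869}{16} - \sqrt{11393}$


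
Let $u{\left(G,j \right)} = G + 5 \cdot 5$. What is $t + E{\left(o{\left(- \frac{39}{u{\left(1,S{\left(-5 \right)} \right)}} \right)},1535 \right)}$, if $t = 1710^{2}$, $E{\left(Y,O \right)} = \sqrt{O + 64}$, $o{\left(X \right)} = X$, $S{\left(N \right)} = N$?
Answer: $2924100 + \sqrt{1599} \approx 2.9241 \cdot 10^{6}$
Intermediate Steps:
$u{\left(G,j \right)} = 25 + G$ ($u{\left(G,j \right)} = G + 25 = 25 + G$)
$E{\left(Y,O \right)} = \sqrt{64 + O}$
$t = 2924100$
$t + E{\left(o{\left(- \frac{39}{u{\left(1,S{\left(-5 \right)} \right)}} \right)},1535 \right)} = 2924100 + \sqrt{64 + 1535} = 2924100 + \sqrt{1599}$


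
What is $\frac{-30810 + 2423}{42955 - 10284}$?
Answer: $- \frac{28387}{32671} \approx -0.86887$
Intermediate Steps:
$\frac{-30810 + 2423}{42955 - 10284} = - \frac{28387}{32671}$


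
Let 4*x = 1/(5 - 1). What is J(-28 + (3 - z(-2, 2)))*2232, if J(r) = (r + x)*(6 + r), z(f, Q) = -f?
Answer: 2525229/2 ≈ 1.2626e+6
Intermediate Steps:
x = 1/16 (x = 1/(4*(5 - 1)) = (¼)/4 = (¼)*(¼) = 1/16 ≈ 0.062500)
J(r) = (6 + r)*(1/16 + r) (J(r) = (r + 1/16)*(6 + r) = (1/16 + r)*(6 + r) = (6 + r)*(1/16 + r))
J(-28 + (3 - z(-2, 2)))*2232 = (3/8 + (-28 + (3 - (-1)*(-2)))² + 97*(-28 + (3 - (-1)*(-2)))/16)*2232 = (3/8 + (-28 + (3 - 1*2))² + 97*(-28 + (3 - 1*2))/16)*2232 = (3/8 + (-28 + (3 - 2))² + 97*(-28 + (3 - 2))/16)*2232 = (3/8 + (-28 + 1)² + 97*(-28 + 1)/16)*2232 = (3/8 + (-27)² + (97/16)*(-27))*2232 = (3/8 + 729 - 2619/16)*2232 = (9051/16)*2232 = 2525229/2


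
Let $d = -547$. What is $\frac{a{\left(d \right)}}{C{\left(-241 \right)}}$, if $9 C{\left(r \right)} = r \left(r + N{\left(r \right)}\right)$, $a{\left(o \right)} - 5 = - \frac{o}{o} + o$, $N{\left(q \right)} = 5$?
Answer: $- \frac{4887}{56876} \approx -0.085924$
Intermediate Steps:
$a{\left(o \right)} = 4 + o$ ($a{\left(o \right)} = 5 + \left(- \frac{o}{o} + o\right) = 5 + \left(\left(-1\right) 1 + o\right) = 5 + \left(-1 + o\right) = 4 + o$)
$C{\left(r \right)} = \frac{r \left(5 + r\right)}{9}$ ($C{\left(r \right)} = \frac{r \left(r + 5\right)}{9} = \frac{r \left(5 + r\right)}{9}$)
$\frac{a{\left(d \right)}}{C{\left(-241 \right)}} = \frac{4 - 547}{\frac{1}{9} \left(-241\right) \left(5 - 241\right)} = - \frac{543}{\frac{1}{9} \left(-241\right) \left(-236\right)} = - \frac{543}{\frac{56876}{9}} = \left(-543\right) \frac{9}{56876} = - \frac{4887}{56876}$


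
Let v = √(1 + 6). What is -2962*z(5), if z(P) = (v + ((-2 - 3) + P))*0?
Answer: 0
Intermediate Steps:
v = √7 ≈ 2.6458
z(P) = 0 (z(P) = (√7 + ((-2 - 3) + P))*0 = (√7 + (-5 + P))*0 = (-5 + P + √7)*0 = 0)
-2962*z(5) = -2962*0 = 0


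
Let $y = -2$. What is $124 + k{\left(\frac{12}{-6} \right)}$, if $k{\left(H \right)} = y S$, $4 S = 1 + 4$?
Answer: $\frac{243}{2} \approx 121.5$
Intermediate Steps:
$S = \frac{5}{4}$ ($S = \frac{1 + 4}{4} = \frac{1}{4} \cdot 5 = \frac{5}{4} \approx 1.25$)
$k{\left(H \right)} = - \frac{5}{2}$ ($k{\left(H \right)} = \left(-2\right) \frac{5}{4} = - \frac{5}{2}$)
$124 + k{\left(\frac{12}{-6} \right)} = 124 - \frac{5}{2} = \frac{243}{2}$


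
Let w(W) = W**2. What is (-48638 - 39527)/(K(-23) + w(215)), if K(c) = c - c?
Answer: -17633/9245 ≈ -1.9073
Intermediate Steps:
K(c) = 0
(-48638 - 39527)/(K(-23) + w(215)) = (-48638 - 39527)/(0 + 215**2) = -88165/(0 + 46225) = -88165/46225 = -88165*1/46225 = -17633/9245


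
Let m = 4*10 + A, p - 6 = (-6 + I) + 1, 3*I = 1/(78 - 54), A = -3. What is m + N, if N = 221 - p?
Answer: 18503/72 ≈ 256.99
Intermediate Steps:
I = 1/72 (I = 1/(3*(78 - 54)) = (⅓)/24 = (⅓)*(1/24) = 1/72 ≈ 0.013889)
p = 73/72 (p = 6 + ((-6 + 1/72) + 1) = 6 + (-431/72 + 1) = 6 - 359/72 = 73/72 ≈ 1.0139)
N = 15839/72 (N = 221 - 1*73/72 = 221 - 73/72 = 15839/72 ≈ 219.99)
m = 37 (m = 4*10 - 3 = 40 - 3 = 37)
m + N = 37 + 15839/72 = 18503/72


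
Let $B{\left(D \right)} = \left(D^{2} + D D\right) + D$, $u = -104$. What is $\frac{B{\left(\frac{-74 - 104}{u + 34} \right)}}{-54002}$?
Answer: $- \frac{18957}{66152450} \approx -0.00028657$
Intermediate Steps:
$B{\left(D \right)} = D + 2 D^{2}$ ($B{\left(D \right)} = \left(D^{2} + D^{2}\right) + D = 2 D^{2} + D = D + 2 D^{2}$)
$\frac{B{\left(\frac{-74 - 104}{u + 34} \right)}}{-54002} = \frac{\frac{-74 - 104}{-104 + 34} \left(1 + 2 \frac{-74 - 104}{-104 + 34}\right)}{-54002} = - \frac{178}{-70} \left(1 + 2 \left(- \frac{178}{-70}\right)\right) \left(- \frac{1}{54002}\right) = \left(-178\right) \left(- \frac{1}{70}\right) \left(1 + 2 \left(\left(-178\right) \left(- \frac{1}{70}\right)\right)\right) \left(- \frac{1}{54002}\right) = \frac{89 \left(1 + 2 \cdot \frac{89}{35}\right)}{35} \left(- \frac{1}{54002}\right) = \frac{89 \left(1 + \frac{178}{35}\right)}{35} \left(- \frac{1}{54002}\right) = \frac{89}{35} \cdot \frac{213}{35} \left(- \frac{1}{54002}\right) = \frac{18957}{1225} \left(- \frac{1}{54002}\right) = - \frac{18957}{66152450}$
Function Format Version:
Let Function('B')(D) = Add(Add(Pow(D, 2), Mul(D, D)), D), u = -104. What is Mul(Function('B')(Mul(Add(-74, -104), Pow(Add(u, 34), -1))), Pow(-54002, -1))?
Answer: Rational(-18957, 66152450) ≈ -0.00028657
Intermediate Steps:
Function('B')(D) = Add(D, Mul(2, Pow(D, 2))) (Function('B')(D) = Add(Add(Pow(D, 2), Pow(D, 2)), D) = Add(Mul(2, Pow(D, 2)), D) = Add(D, Mul(2, Pow(D, 2))))
Mul(Function('B')(Mul(Add(-74, -104), Pow(Add(u, 34), -1))), Pow(-54002, -1)) = Mul(Mul(Mul(Add(-74, -104), Pow(Add(-104, 34), -1)), Add(1, Mul(2, Mul(Add(-74, -104), Pow(Add(-104, 34), -1))))), Pow(-54002, -1)) = Mul(Mul(Mul(-178, Pow(-70, -1)), Add(1, Mul(2, Mul(-178, Pow(-70, -1))))), Rational(-1, 54002)) = Mul(Mul(Mul(-178, Rational(-1, 70)), Add(1, Mul(2, Mul(-178, Rational(-1, 70))))), Rational(-1, 54002)) = Mul(Mul(Rational(89, 35), Add(1, Mul(2, Rational(89, 35)))), Rational(-1, 54002)) = Mul(Mul(Rational(89, 35), Add(1, Rational(178, 35))), Rational(-1, 54002)) = Mul(Mul(Rational(89, 35), Rational(213, 35)), Rational(-1, 54002)) = Mul(Rational(18957, 1225), Rational(-1, 54002)) = Rational(-18957, 66152450)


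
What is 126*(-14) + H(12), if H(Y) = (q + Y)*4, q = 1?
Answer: -1712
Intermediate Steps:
H(Y) = 4 + 4*Y (H(Y) = (1 + Y)*4 = 4 + 4*Y)
126*(-14) + H(12) = 126*(-14) + (4 + 4*12) = -1764 + (4 + 48) = -1764 + 52 = -1712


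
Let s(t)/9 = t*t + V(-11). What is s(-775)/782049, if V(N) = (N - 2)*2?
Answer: 1801797/260683 ≈ 6.9118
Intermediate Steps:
V(N) = -4 + 2*N (V(N) = (-2 + N)*2 = -4 + 2*N)
s(t) = -234 + 9*t² (s(t) = 9*(t*t + (-4 + 2*(-11))) = 9*(t² + (-4 - 22)) = 9*(t² - 26) = 9*(-26 + t²) = -234 + 9*t²)
s(-775)/782049 = (-234 + 9*(-775)²)/782049 = (-234 + 9*600625)*(1/782049) = (-234 + 5405625)*(1/782049) = 5405391*(1/782049) = 1801797/260683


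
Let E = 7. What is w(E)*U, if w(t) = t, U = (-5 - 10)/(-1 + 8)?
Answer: -15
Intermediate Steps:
U = -15/7 ≈ -2.1429
w(E)*U = 7*(-15/7) = -15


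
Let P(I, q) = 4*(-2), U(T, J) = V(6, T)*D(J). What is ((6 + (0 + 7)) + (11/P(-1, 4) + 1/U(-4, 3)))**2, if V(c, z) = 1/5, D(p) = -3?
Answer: 57121/576 ≈ 99.168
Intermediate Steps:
V(c, z) = 1/5
U(T, J) = -3/5 (U(T, J) = (1/5)*(-3) = -3/5)
P(I, q) = -8
((6 + (0 + 7)) + (11/P(-1, 4) + 1/U(-4, 3)))**2 = ((6 + (0 + 7)) + (11/(-8) + 1/(-3/5)))**2 = ((6 + 7) + (11*(-1/8) + 1*(-5/3)))**2 = (13 + (-11/8 - 5/3))**2 = (13 - 73/24)**2 = (239/24)**2 = 57121/576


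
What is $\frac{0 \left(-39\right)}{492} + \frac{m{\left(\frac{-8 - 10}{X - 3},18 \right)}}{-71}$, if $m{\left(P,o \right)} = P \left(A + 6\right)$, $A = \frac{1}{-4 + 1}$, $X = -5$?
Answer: $- \frac{51}{284} \approx -0.17958$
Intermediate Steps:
$A = - \frac{1}{3}$ ($A = \frac{1}{-3} = - \frac{1}{3} \approx -0.33333$)
$m{\left(P,o \right)} = \frac{17 P}{3}$ ($m{\left(P,o \right)} = P \left(- \frac{1}{3} + 6\right) = P \frac{17}{3} = \frac{17 P}{3}$)
$\frac{0 \left(-39\right)}{492} + \frac{m{\left(\frac{-8 - 10}{X - 3},18 \right)}}{-71} = \frac{0 \left(-39\right)}{492} + \frac{\frac{17}{3} \frac{-8 - 10}{-5 - 3}}{-71} = 0 \cdot \frac{1}{492} + \frac{17 \left(- \frac{18}{-8}\right)}{3} \left(- \frac{1}{71}\right) = 0 + \frac{17 \left(\left(-18\right) \left(- \frac{1}{8}\right)\right)}{3} \left(- \frac{1}{71}\right) = 0 + \frac{17}{3} \cdot \frac{9}{4} \left(- \frac{1}{71}\right) = 0 + \frac{51}{4} \left(- \frac{1}{71}\right) = 0 - \frac{51}{284} = - \frac{51}{284}$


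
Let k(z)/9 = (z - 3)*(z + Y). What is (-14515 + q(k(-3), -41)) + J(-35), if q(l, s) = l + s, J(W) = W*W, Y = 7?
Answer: -13547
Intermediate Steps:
J(W) = W²
k(z) = 9*(-3 + z)*(7 + z) (k(z) = 9*((z - 3)*(z + 7)) = 9*((-3 + z)*(7 + z)) = 9*(-3 + z)*(7 + z))
(-14515 + q(k(-3), -41)) + J(-35) = (-14515 + ((-189 + 9*(-3)² + 36*(-3)) - 41)) + (-35)² = (-14515 + ((-189 + 9*9 - 108) - 41)) + 1225 = (-14515 + ((-189 + 81 - 108) - 41)) + 1225 = (-14515 + (-216 - 41)) + 1225 = (-14515 - 257) + 1225 = -14772 + 1225 = -13547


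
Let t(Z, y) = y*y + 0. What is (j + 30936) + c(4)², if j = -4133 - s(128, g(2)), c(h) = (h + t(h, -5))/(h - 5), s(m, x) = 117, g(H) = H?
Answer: 27527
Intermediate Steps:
t(Z, y) = y² (t(Z, y) = y² + 0 = y²)
c(h) = (25 + h)/(-5 + h) (c(h) = (h + (-5)²)/(h - 5) = (h + 25)/(-5 + h) = (25 + h)/(-5 + h))
j = -4250 (j = -4133 - 1*117 = -4133 - 117 = -4250)
(j + 30936) + c(4)² = (-4250 + 30936) + ((25 + 4)/(-5 + 4))² = 26686 + (29/(-1))² = 26686 + (-1*29)² = 26686 + (-29)² = 26686 + 841 = 27527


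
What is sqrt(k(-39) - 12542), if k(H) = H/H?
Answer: I*sqrt(12541) ≈ 111.99*I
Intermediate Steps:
k(H) = 1
sqrt(k(-39) - 12542) = sqrt(1 - 12542) = sqrt(-12541) = I*sqrt(12541)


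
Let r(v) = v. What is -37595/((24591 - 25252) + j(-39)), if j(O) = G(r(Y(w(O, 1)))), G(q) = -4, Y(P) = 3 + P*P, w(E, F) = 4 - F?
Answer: 7519/133 ≈ 56.534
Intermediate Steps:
Y(P) = 3 + P²
j(O) = -4
-37595/((24591 - 25252) + j(-39)) = -37595/((24591 - 25252) - 4) = -37595/(-661 - 4) = -37595/(-665) = -37595*(-1/665) = 7519/133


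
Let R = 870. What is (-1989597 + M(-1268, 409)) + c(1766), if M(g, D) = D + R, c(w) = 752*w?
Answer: -660286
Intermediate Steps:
M(g, D) = 870 + D (M(g, D) = D + 870 = 870 + D)
(-1989597 + M(-1268, 409)) + c(1766) = (-1989597 + (870 + 409)) + 752*1766 = (-1989597 + 1279) + 1328032 = -1988318 + 1328032 = -660286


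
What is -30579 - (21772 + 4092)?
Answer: -56443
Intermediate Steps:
-30579 - (21772 + 4092) = -30579 - 1*25864 = -30579 - 25864 = -56443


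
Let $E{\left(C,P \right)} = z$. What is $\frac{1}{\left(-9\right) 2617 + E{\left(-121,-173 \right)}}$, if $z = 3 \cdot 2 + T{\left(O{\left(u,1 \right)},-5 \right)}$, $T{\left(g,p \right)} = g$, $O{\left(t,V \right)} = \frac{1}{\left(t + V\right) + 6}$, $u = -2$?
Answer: $- \frac{5}{117734} \approx -4.2469 \cdot 10^{-5}$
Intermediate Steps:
$O{\left(t,V \right)} = \frac{1}{6 + V + t}$ ($O{\left(t,V \right)} = \frac{1}{\left(V + t\right) + 6} = \frac{1}{6 + V + t}$)
$z = \frac{31}{5}$ ($z = 3 \cdot 2 + \frac{1}{6 + 1 - 2} = 6 + \frac{1}{5} = \frac{31}{5} \approx 6.2$)
$E{\left(C,P \right)} = \frac{31}{5}$
$\frac{1}{\left(-9\right) 2617 + E{\left(-121,-173 \right)}} = \frac{1}{\left(-9\right) 2617 + \frac{31}{5}} = \frac{1}{-23553 + \frac{31}{5}} = \frac{1}{- \frac{117734}{5}} = - \frac{5}{117734}$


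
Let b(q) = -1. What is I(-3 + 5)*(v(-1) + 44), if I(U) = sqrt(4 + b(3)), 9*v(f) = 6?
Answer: 134*sqrt(3)/3 ≈ 77.365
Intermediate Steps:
v(f) = 2/3 (v(f) = (1/9)*6 = 2/3)
I(U) = sqrt(3) (I(U) = sqrt(4 - 1) = sqrt(3))
I(-3 + 5)*(v(-1) + 44) = sqrt(3)*(2/3 + 44) = sqrt(3)*(134/3) = 134*sqrt(3)/3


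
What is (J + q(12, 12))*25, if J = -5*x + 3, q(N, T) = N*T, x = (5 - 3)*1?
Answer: 3425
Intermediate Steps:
x = 2 (x = 2*1 = 2)
J = -7 (J = -5*2 + 3 = -10 + 3 = -7)
(J + q(12, 12))*25 = (-7 + 12*12)*25 = (-7 + 144)*25 = 137*25 = 3425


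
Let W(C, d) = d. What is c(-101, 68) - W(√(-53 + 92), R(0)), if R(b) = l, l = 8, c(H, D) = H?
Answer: -109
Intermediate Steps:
R(b) = 8
c(-101, 68) - W(√(-53 + 92), R(0)) = -101 - 1*8 = -101 - 8 = -109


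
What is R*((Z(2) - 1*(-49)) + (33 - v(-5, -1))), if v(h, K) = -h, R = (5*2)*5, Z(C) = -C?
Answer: 3750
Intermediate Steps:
R = 50 (R = 10*5 = 50)
R*((Z(2) - 1*(-49)) + (33 - v(-5, -1))) = 50*((-1*2 - 1*(-49)) + (33 - (-1)*(-5))) = 50*((-2 + 49) + (33 - 1*5)) = 50*(47 + (33 - 5)) = 50*(47 + 28) = 50*75 = 3750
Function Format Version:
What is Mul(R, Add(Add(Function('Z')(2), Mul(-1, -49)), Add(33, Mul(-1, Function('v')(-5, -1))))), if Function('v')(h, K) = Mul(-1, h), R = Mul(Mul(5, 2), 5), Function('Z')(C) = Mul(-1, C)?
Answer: 3750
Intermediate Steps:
R = 50 (R = Mul(10, 5) = 50)
Mul(R, Add(Add(Function('Z')(2), Mul(-1, -49)), Add(33, Mul(-1, Function('v')(-5, -1))))) = Mul(50, Add(Add(Mul(-1, 2), Mul(-1, -49)), Add(33, Mul(-1, Mul(-1, -5))))) = Mul(50, Add(Add(-2, 49), Add(33, Mul(-1, 5)))) = Mul(50, Add(47, Add(33, -5))) = Mul(50, Add(47, 28)) = Mul(50, 75) = 3750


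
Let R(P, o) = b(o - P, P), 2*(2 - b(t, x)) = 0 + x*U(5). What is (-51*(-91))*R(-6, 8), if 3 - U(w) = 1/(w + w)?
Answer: 496587/10 ≈ 49659.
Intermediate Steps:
U(w) = 3 - 1/(2*w) (U(w) = 3 - 1/(w + w) = 3 - 1/(2*w))
b(t, x) = 2 - 29*x/20 (b(t, x) = 2 - (0 + x*(3 - ½/5))/2 = 2 - (0 + x*(3 - ½*⅕))/2 = 2 - (0 + x*(3 - ⅒))/2 = 2 - (0 + x*(29/10))/2 = 2 - (0 + 29*x/10)/2 = 2 - 29*x/20)
R(P, o) = 2 - 29*P/20
(-51*(-91))*R(-6, 8) = (-51*(-91))*(2 - 29/20*(-6)) = 4641*(2 + 87/10) = 4641*(107/10) = 496587/10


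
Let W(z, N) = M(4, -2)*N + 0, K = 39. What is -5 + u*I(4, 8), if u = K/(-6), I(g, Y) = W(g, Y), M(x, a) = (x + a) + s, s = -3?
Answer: 47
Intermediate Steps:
M(x, a) = -3 + a + x (M(x, a) = (x + a) - 3 = (a + x) - 3 = -3 + a + x)
W(z, N) = -N (W(z, N) = (-3 - 2 + 4)*N + 0 = -N + 0 = -N)
I(g, Y) = -Y
u = -13/2 (u = 39/(-6) = 39*(-⅙) = -13/2 ≈ -6.5000)
-5 + u*I(4, 8) = -5 - (-13)*8/2 = -5 - 13/2*(-8) = -5 + 52 = 47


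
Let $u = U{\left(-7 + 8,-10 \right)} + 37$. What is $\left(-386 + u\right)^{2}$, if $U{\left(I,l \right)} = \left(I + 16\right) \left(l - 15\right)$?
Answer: $599076$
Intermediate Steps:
$U{\left(I,l \right)} = \left(-15 + l\right) \left(16 + I\right)$ ($U{\left(I,l \right)} = \left(16 + I\right) \left(-15 + l\right) = \left(-15 + l\right) \left(16 + I\right)$)
$u = -388$ ($u = \left(-240 - 15 \left(-7 + 8\right) + 16 \left(-10\right) + \left(-7 + 8\right) \left(-10\right)\right) + 37 = \left(-240 - 15 - 160 + 1 \left(-10\right)\right) + 37 = \left(-240 - 15 - 160 - 10\right) + 37 = -425 + 37 = -388$)
$\left(-386 + u\right)^{2} = \left(-386 - 388\right)^{2} = \left(-774\right)^{2} = 599076$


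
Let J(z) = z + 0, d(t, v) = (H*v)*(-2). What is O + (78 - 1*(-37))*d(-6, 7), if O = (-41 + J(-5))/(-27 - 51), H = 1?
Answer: -62767/39 ≈ -1609.4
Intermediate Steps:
d(t, v) = -2*v (d(t, v) = (1*v)*(-2) = v*(-2) = -2*v)
J(z) = z
O = 23/39 (O = (-41 - 5)/(-27 - 51) = -46/(-78) = -46*(-1/78) = 23/39 ≈ 0.58974)
O + (78 - 1*(-37))*d(-6, 7) = 23/39 + (78 - 1*(-37))*(-2*7) = 23/39 + (78 + 37)*(-14) = 23/39 + 115*(-14) = 23/39 - 1610 = -62767/39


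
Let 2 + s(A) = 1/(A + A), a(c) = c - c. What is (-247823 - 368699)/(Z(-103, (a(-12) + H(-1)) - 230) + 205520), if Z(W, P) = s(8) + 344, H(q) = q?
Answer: -9864352/3293793 ≈ -2.9948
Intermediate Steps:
a(c) = 0
s(A) = -2 + 1/(2*A) (s(A) = -2 + 1/(A + A) = -2 + 1/(2*A))
Z(W, P) = 5473/16 (Z(W, P) = (-2 + (1/2)/8) + 344 = (-2 + (1/2)*(1/8)) + 344 = (-2 + 1/16) + 344 = -31/16 + 344 = 5473/16)
(-247823 - 368699)/(Z(-103, (a(-12) + H(-1)) - 230) + 205520) = (-247823 - 368699)/(5473/16 + 205520) = -616522/3293793/16 = -616522*16/3293793 = -9864352/3293793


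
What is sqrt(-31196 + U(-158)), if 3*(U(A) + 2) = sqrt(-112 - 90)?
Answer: sqrt(-280782 + 3*I*sqrt(202))/3 ≈ 0.013411 + 176.63*I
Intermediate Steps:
U(A) = -2 + I*sqrt(202)/3 (U(A) = -2 + sqrt(-112 - 90)/3 = -2 + sqrt(-202)/3 = -2 + (I*sqrt(202))/3 = -2 + I*sqrt(202)/3)
sqrt(-31196 + U(-158)) = sqrt(-31196 + (-2 + I*sqrt(202)/3)) = sqrt(-31198 + I*sqrt(202)/3)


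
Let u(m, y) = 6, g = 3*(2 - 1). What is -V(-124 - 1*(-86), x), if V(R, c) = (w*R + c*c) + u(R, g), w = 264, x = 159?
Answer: -15255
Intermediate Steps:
g = 3 (g = 3*1 = 3)
V(R, c) = 6 + c**2 + 264*R (V(R, c) = (264*R + c*c) + 6 = (264*R + c**2) + 6 = (c**2 + 264*R) + 6 = 6 + c**2 + 264*R)
-V(-124 - 1*(-86), x) = -(6 + 159**2 + 264*(-124 - 1*(-86))) = -(6 + 25281 + 264*(-124 + 86)) = -(6 + 25281 + 264*(-38)) = -(6 + 25281 - 10032) = -1*15255 = -15255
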